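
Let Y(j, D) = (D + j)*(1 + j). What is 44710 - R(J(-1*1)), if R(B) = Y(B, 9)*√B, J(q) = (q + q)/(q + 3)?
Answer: 44710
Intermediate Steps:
J(q) = 2*q/(3 + q) (J(q) = (2*q)/(3 + q) = 2*q/(3 + q))
Y(j, D) = (1 + j)*(D + j)
R(B) = √B*(9 + B² + 10*B) (R(B) = (9 + B + B² + 9*B)*√B = (9 + B² + 10*B)*√B = √B*(9 + B² + 10*B))
44710 - R(J(-1*1)) = 44710 - √(2*(-1*1)/(3 - 1*1))*(9 + (2*(-1*1)/(3 - 1*1))² + 10*(2*(-1*1)/(3 - 1*1))) = 44710 - √(2*(-1)/(3 - 1))*(9 + (2*(-1)/(3 - 1))² + 10*(2*(-1)/(3 - 1))) = 44710 - √(2*(-1)/2)*(9 + (2*(-1)/2)² + 10*(2*(-1)/2)) = 44710 - √(2*(-1)*(½))*(9 + (2*(-1)*(½))² + 10*(2*(-1)*(½))) = 44710 - √(-1)*(9 + (-1)² + 10*(-1)) = 44710 - I*(9 + 1 - 10) = 44710 - I*0 = 44710 - 1*0 = 44710 + 0 = 44710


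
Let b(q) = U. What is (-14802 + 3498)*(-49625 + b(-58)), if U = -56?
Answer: 561594024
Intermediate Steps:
b(q) = -56
(-14802 + 3498)*(-49625 + b(-58)) = (-14802 + 3498)*(-49625 - 56) = -11304*(-49681) = 561594024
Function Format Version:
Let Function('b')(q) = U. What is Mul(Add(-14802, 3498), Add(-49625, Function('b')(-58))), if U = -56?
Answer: 561594024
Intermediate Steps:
Function('b')(q) = -56
Mul(Add(-14802, 3498), Add(-49625, Function('b')(-58))) = Mul(Add(-14802, 3498), Add(-49625, -56)) = Mul(-11304, -49681) = 561594024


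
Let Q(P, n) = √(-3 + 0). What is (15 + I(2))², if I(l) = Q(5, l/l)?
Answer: (15 + I*√3)² ≈ 222.0 + 51.962*I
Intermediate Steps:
Q(P, n) = I*√3 (Q(P, n) = √(-3) = I*√3)
I(l) = I*√3
(15 + I(2))² = (15 + I*√3)²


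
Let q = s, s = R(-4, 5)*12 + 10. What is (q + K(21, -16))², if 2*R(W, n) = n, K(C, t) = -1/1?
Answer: 1521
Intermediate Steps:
K(C, t) = -1 (K(C, t) = -1*1 = -1)
R(W, n) = n/2
s = 40 (s = ((½)*5)*12 + 10 = (5/2)*12 + 10 = 30 + 10 = 40)
q = 40
(q + K(21, -16))² = (40 - 1)² = 39² = 1521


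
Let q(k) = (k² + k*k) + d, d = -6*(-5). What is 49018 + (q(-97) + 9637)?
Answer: 77503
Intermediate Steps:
d = 30
q(k) = 30 + 2*k² (q(k) = (k² + k*k) + 30 = (k² + k²) + 30 = 2*k² + 30 = 30 + 2*k²)
49018 + (q(-97) + 9637) = 49018 + ((30 + 2*(-97)²) + 9637) = 49018 + ((30 + 2*9409) + 9637) = 49018 + ((30 + 18818) + 9637) = 49018 + (18848 + 9637) = 49018 + 28485 = 77503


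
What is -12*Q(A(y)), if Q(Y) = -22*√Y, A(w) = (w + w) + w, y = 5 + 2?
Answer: 264*√21 ≈ 1209.8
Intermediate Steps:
y = 7
A(w) = 3*w (A(w) = 2*w + w = 3*w)
-12*Q(A(y)) = -(-264)*√(3*7) = -(-264)*√21 = 264*√21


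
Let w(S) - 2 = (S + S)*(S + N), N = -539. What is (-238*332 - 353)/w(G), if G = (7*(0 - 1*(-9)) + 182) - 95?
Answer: 79369/116698 ≈ 0.68012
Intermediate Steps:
G = 150 (G = (7*(0 + 9) + 182) - 95 = (7*9 + 182) - 95 = (63 + 182) - 95 = 245 - 95 = 150)
w(S) = 2 + 2*S*(-539 + S) (w(S) = 2 + (S + S)*(S - 539) = 2 + (2*S)*(-539 + S) = 2 + 2*S*(-539 + S))
(-238*332 - 353)/w(G) = (-238*332 - 353)/(2 - 1078*150 + 2*150**2) = (-79016 - 353)/(2 - 161700 + 2*22500) = -79369/(2 - 161700 + 45000) = -79369/(-116698) = -79369*(-1/116698) = 79369/116698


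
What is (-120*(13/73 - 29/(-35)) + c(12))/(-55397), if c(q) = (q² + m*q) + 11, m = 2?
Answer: -29741/28307867 ≈ -0.0010506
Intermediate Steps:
c(q) = 11 + q² + 2*q (c(q) = (q² + 2*q) + 11 = 11 + q² + 2*q)
(-120*(13/73 - 29/(-35)) + c(12))/(-55397) = (-120*(13/73 - 29/(-35)) + (11 + 12² + 2*12))/(-55397) = (-120*(13*(1/73) - 29*(-1/35)) + (11 + 144 + 24))*(-1/55397) = (-120*(13/73 + 29/35) + 179)*(-1/55397) = (-120*2572/2555 + 179)*(-1/55397) = (-61728/511 + 179)*(-1/55397) = (29741/511)*(-1/55397) = -29741/28307867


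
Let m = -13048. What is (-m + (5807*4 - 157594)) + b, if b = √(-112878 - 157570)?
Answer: -121318 + 4*I*√16903 ≈ -1.2132e+5 + 520.05*I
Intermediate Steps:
b = 4*I*√16903 (b = √(-270448) = 4*I*√16903 ≈ 520.05*I)
(-m + (5807*4 - 157594)) + b = (-1*(-13048) + (5807*4 - 157594)) + 4*I*√16903 = (13048 + (23228 - 157594)) + 4*I*√16903 = (13048 - 134366) + 4*I*√16903 = -121318 + 4*I*√16903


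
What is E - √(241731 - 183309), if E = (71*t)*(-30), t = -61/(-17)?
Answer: -129930/17 - √58422 ≈ -7884.6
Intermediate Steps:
t = 61/17 (t = -61*(-1/17) = 61/17 ≈ 3.5882)
E = -129930/17 (E = (71*(61/17))*(-30) = (4331/17)*(-30) = -129930/17 ≈ -7642.9)
E - √(241731 - 183309) = -129930/17 - √(241731 - 183309) = -129930/17 - √58422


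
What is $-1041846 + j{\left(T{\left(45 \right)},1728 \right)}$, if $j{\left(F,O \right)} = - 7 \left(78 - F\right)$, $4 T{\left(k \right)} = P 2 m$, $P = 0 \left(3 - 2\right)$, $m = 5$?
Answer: $-1042392$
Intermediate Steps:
$P = 0$ ($P = 0 \cdot 1 = 0$)
$T{\left(k \right)} = 0$ ($T{\left(k \right)} = \frac{0 \cdot 2 \cdot 5}{4} = \frac{0 \cdot 5}{4} = \frac{1}{4} \cdot 0 = 0$)
$j{\left(F,O \right)} = -546 + 7 F$
$-1041846 + j{\left(T{\left(45 \right)},1728 \right)} = -1041846 + \left(-546 + 7 \cdot 0\right) = -1041846 + \left(-546 + 0\right) = -1041846 - 546 = -1042392$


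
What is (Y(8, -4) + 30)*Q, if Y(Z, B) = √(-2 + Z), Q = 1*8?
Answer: 240 + 8*√6 ≈ 259.60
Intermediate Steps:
Q = 8
(Y(8, -4) + 30)*Q = (√(-2 + 8) + 30)*8 = (√6 + 30)*8 = (30 + √6)*8 = 240 + 8*√6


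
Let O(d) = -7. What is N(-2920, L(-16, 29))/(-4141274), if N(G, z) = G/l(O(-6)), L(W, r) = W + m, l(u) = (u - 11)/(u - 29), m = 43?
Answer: 2920/2070637 ≈ 0.0014102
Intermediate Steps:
l(u) = (-11 + u)/(-29 + u)
L(W, r) = 43 + W (L(W, r) = W + 43 = 43 + W)
N(G, z) = 2*G (N(G, z) = G/(((-11 - 7)/(-29 - 7))) = G/((-18/(-36))) = G/((-1/36*(-18))) = G/(½) = G*2 = 2*G)
N(-2920, L(-16, 29))/(-4141274) = (2*(-2920))/(-4141274) = -5840*(-1/4141274) = 2920/2070637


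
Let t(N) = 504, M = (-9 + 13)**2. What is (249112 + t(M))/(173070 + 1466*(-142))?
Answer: -124808/17551 ≈ -7.1112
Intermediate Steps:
M = 16 (M = 4**2 = 16)
(249112 + t(M))/(173070 + 1466*(-142)) = (249112 + 504)/(173070 + 1466*(-142)) = 249616/(173070 - 208172) = 249616/(-35102) = 249616*(-1/35102) = -124808/17551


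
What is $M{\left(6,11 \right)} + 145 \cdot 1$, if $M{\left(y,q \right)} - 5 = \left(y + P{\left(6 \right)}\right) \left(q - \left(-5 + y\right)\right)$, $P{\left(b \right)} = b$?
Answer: $270$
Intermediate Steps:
$M{\left(y,q \right)} = 5 + \left(6 + y\right) \left(5 + q - y\right)$ ($M{\left(y,q \right)} = 5 + \left(y + 6\right) \left(q - \left(-5 + y\right)\right) = 5 + \left(6 + y\right) \left(5 + q - y\right)$)
$M{\left(6,11 \right)} + 145 \cdot 1 = \left(35 - 6 - 6^{2} + 6 \cdot 11 + 11 \cdot 6\right) + 145 \cdot 1 = \left(35 - 6 - 36 + 66 + 66\right) + 145 = 125 + 145 = 270$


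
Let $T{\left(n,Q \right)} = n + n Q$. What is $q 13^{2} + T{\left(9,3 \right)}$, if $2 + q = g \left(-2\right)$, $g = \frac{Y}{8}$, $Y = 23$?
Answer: $- \frac{5095}{4} \approx -1273.8$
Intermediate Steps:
$g = \frac{23}{8} \approx 2.875$
$T{\left(n,Q \right)} = n + Q n$
$q = - \frac{31}{4}$ ($q = -2 + \frac{23}{8} \left(-2\right) = -2 - \frac{23}{4} = - \frac{31}{4} \approx -7.75$)
$q 13^{2} + T{\left(9,3 \right)} = - \frac{31 \cdot 13^{2}}{4} + 9 \left(1 + 3\right) = \left(- \frac{31}{4}\right) 169 + 9 \cdot 4 = - \frac{5239}{4} + 36 = - \frac{5095}{4}$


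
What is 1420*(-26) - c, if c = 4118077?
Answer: -4154997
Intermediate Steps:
1420*(-26) - c = 1420*(-26) - 1*4118077 = -36920 - 4118077 = -4154997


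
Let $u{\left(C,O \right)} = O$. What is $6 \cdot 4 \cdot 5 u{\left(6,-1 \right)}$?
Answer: $-120$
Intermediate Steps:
$6 \cdot 4 \cdot 5 u{\left(6,-1 \right)} = 6 \cdot 4 \cdot 5 \left(-1\right) = 24 \cdot 5 \left(-1\right) = 120 \left(-1\right) = -120$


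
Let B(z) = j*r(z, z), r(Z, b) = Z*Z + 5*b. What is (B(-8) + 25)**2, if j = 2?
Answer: 5329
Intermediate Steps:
r(Z, b) = Z**2 + 5*b
B(z) = 2*z**2 + 10*z (B(z) = 2*(z**2 + 5*z) = 2*z**2 + 10*z)
(B(-8) + 25)**2 = (2*(-8)*(5 - 8) + 25)**2 = (2*(-8)*(-3) + 25)**2 = (48 + 25)**2 = 73**2 = 5329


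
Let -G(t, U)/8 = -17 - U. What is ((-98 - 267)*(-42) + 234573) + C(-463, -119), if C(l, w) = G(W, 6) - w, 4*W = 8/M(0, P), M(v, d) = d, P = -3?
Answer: 250206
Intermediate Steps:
W = -⅔ (W = (8/(-3))/4 = (8*(-⅓))/4 = (¼)*(-8/3) = -⅔ ≈ -0.66667)
G(t, U) = 136 + 8*U (G(t, U) = -8*(-17 - U) = 136 + 8*U)
C(l, w) = 184 - w (C(l, w) = (136 + 8*6) - w = (136 + 48) - w = 184 - w)
((-98 - 267)*(-42) + 234573) + C(-463, -119) = ((-98 - 267)*(-42) + 234573) + (184 - 1*(-119)) = (-365*(-42) + 234573) + (184 + 119) = (15330 + 234573) + 303 = 249903 + 303 = 250206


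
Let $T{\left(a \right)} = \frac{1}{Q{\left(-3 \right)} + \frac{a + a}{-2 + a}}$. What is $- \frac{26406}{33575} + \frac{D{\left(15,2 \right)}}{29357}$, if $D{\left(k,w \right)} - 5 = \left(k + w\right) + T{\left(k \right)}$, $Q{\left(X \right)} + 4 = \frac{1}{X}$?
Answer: $- \frac{774478867}{985661275} \approx -0.78575$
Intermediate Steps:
$Q{\left(X \right)} = -4 + \frac{1}{X}$
$T{\left(a \right)} = \frac{1}{- \frac{13}{3} + \frac{2 a}{-2 + a}}$ ($T{\left(a \right)} = \frac{1}{\left(-4 + \frac{1}{-3}\right) + \frac{a + a}{-2 + a}} = \frac{1}{\left(-4 - \frac{1}{3}\right) + \frac{2 a}{-2 + a}} = \frac{1}{- \frac{13}{3} + \frac{2 a}{-2 + a}}$)
$D{\left(k,w \right)} = 5 + k + w + \frac{3 \left(-2 + k\right)}{26 - 7 k}$ ($D{\left(k,w \right)} = 5 + \left(\left(k + w\right) + \frac{3 \left(-2 + k\right)}{26 - 7 k}\right) = 5 + \left(k + w + \frac{3 \left(-2 + k\right)}{26 - 7 k}\right) = 5 + k + w + \frac{3 \left(-2 + k\right)}{26 - 7 k}$)
$- \frac{26406}{33575} + \frac{D{\left(15,2 \right)}}{29357} = - \frac{26406}{33575} + \frac{\frac{1}{26 - 105} \left(-6 + 3 \cdot 15 + \left(26 - 105\right) \left(5 + 15 + 2\right)\right)}{29357} = \left(-26406\right) \frac{1}{33575} + \frac{-6 + 45 + \left(26 - 105\right) 22}{26 - 105} \cdot \frac{1}{29357} = - \frac{26406}{33575} + \frac{-6 + 45 - 1738}{-79} \cdot \frac{1}{29357} = - \frac{26406}{33575} + - \frac{-6 + 45 - 1738}{79} \cdot \frac{1}{29357} = - \frac{26406}{33575} + \left(- \frac{1}{79}\right) \left(-1699\right) \frac{1}{29357} = - \frac{26406}{33575} + \frac{1699}{79} \cdot \frac{1}{29357} = - \frac{26406}{33575} + \frac{1699}{2319203} = - \frac{774478867}{985661275}$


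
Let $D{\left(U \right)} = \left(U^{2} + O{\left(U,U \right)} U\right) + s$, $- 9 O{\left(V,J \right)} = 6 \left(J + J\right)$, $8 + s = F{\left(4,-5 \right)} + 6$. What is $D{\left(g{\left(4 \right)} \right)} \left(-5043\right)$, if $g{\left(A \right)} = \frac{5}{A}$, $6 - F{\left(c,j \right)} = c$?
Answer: $\frac{42025}{16} \approx 2626.6$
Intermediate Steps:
$F{\left(c,j \right)} = 6 - c$
$s = 0$ ($s = -8 + \left(\left(6 - 4\right) + 6\right) = -8 + \left(2 + 6\right) = -8 + 8 = 0$)
$O{\left(V,J \right)} = - \frac{4 J}{3}$ ($O{\left(V,J \right)} = - \frac{6 \left(J + J\right)}{9} = - \frac{6 \cdot 2 J}{9} = - \frac{12 J}{9} = - \frac{4 J}{3}$)
$D{\left(U \right)} = - \frac{U^{2}}{3}$ ($D{\left(U \right)} = \left(U^{2} + - \frac{4 U}{3} U\right) + 0 = \left(U^{2} - \frac{4 U^{2}}{3}\right) + 0 = - \frac{U^{2}}{3} + 0 = - \frac{U^{2}}{3}$)
$D{\left(g{\left(4 \right)} \right)} \left(-5043\right) = - \frac{\left(\frac{5}{4}\right)^{2}}{3} \left(-5043\right) = \left(- \frac{1}{3}\right) \frac{25}{16} \left(-5043\right) = \left(- \frac{25}{48}\right) \left(-5043\right) = \frac{42025}{16}$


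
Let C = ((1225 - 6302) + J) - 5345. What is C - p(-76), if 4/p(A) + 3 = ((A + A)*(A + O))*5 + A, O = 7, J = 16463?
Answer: 316312797/52361 ≈ 6041.0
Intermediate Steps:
C = 6041 (C = ((1225 - 6302) + 16463) - 5345 = (-5077 + 16463) - 5345 = 11386 - 5345 = 6041)
p(A) = 4/(-3 + A + 10*A*(7 + A)) (p(A) = 4/(-3 + (((A + A)*(A + 7))*5 + A)) = 4/(-3 + (((2*A)*(7 + A))*5 + A)) = 4/(-3 + ((2*A*(7 + A))*5 + A)) = 4/(-3 + (10*A*(7 + A) + A)) = 4/(-3 + (A + 10*A*(7 + A))) = 4/(-3 + A + 10*A*(7 + A)))
C - p(-76) = 6041 - 4/(-3 + 10*(-76)² + 71*(-76)) = 6041 - 4/(-3 + 10*5776 - 5396) = 6041 - 4/(-3 + 57760 - 5396) = 6041 - 4/52361 = 316312797/52361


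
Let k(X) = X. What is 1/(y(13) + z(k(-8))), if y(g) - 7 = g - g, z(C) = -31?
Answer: -1/24 ≈ -0.041667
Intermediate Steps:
y(g) = 7 (y(g) = 7 + (g - g) = 7 + 0 = 7)
1/(y(13) + z(k(-8))) = 1/(7 - 31) = 1/(-24) = -1/24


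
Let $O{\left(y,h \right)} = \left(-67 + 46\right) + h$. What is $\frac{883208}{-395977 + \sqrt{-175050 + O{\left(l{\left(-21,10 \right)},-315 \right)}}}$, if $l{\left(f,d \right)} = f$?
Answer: $- \frac{349730054216}{156797959915} - \frac{883208 i \sqrt{175386}}{156797959915} \approx -2.2304 - 0.002359 i$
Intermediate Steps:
$O{\left(y,h \right)} = -21 + h$
$\frac{883208}{-395977 + \sqrt{-175050 + O{\left(l{\left(-21,10 \right)},-315 \right)}}} = \frac{883208}{-395977 + \sqrt{-175050 - 336}} = \frac{883208}{-395977 + \sqrt{-175386}} = \frac{883208}{-395977 + i \sqrt{175386}}$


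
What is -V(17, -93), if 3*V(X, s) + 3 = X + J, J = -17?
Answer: 1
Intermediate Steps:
V(X, s) = -20/3 + X/3 (V(X, s) = -1 + (X - 17)/3 = -1 + (-17 + X)/3 = -1 + (-17/3 + X/3) = -20/3 + X/3)
-V(17, -93) = -(-20/3 + (1/3)*17) = -(-20/3 + 17/3) = -1*(-1) = 1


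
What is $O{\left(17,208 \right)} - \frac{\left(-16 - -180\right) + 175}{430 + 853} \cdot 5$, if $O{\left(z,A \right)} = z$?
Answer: $\frac{20116}{1283} \approx 15.679$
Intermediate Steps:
$O{\left(17,208 \right)} - \frac{\left(-16 - -180\right) + 175}{430 + 853} \cdot 5 = 17 - \frac{\left(-16 - -180\right) + 175}{430 + 853} \cdot 5 = 17 - \frac{\left(-16 + 180\right) + 175}{1283} \cdot 5 = 17 - \left(164 + 175\right) \frac{1}{1283} \cdot 5 = 17 - 339 \cdot \frac{1}{1283} \cdot 5 = 17 - \frac{339}{1283} \cdot 5 = 17 - \frac{1695}{1283} = \frac{20116}{1283}$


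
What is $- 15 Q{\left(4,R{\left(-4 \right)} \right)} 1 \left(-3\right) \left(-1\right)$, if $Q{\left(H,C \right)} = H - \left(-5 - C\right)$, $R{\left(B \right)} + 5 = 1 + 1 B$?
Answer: $-45$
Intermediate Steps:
$R{\left(B \right)} = -4 + B$ ($R{\left(B \right)} = -5 + \left(1 + 1 B\right) = -5 + \left(1 + B\right) = -4 + B$)
$Q{\left(H,C \right)} = 5 + C + H$ ($Q{\left(H,C \right)} = H + \left(5 + C\right) = 5 + C + H$)
$- 15 Q{\left(4,R{\left(-4 \right)} \right)} 1 \left(-3\right) \left(-1\right) = - 15 \left(5 - 8 + 4\right) 1 \left(-3\right) \left(-1\right) = - 15 \left(5 - 8 + 4\right) \left(\left(-3\right) \left(-1\right)\right) = \left(-15\right) 1 \cdot 3 = \left(-15\right) 3 = -45$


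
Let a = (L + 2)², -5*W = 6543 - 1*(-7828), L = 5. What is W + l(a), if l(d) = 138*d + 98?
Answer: 19929/5 ≈ 3985.8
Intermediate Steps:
W = -14371/5 (W = -(6543 - 1*(-7828))/5 = -(6543 + 7828)/5 = -⅕*14371 = -14371/5 ≈ -2874.2)
a = 49 (a = (5 + 2)² = 7² = 49)
l(d) = 98 + 138*d
W + l(a) = -14371/5 + (98 + 138*49) = -14371/5 + (98 + 6762) = -14371/5 + 6860 = 19929/5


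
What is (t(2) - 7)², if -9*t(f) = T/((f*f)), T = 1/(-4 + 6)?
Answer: 255025/5184 ≈ 49.195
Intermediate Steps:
T = ½ (T = 1/2 = ½ ≈ 0.50000)
t(f) = -1/(18*f²) (t(f) = -1/(18*(f*f)) = -1/(18*(f²)) = -1/(18*f²))
(t(2) - 7)² = (-1/18/2² - 7)² = (-1/18*¼ - 7)² = (-1/72 - 7)² = (-505/72)² = 255025/5184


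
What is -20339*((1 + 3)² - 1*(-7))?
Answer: -467797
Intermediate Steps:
-20339*((1 + 3)² - 1*(-7)) = -20339*(4² + 7) = -20339*(16 + 7) = -20339*23 = -467797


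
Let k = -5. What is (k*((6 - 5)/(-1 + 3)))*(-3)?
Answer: 15/2 ≈ 7.5000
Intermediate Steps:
(k*((6 - 5)/(-1 + 3)))*(-3) = -5*(6 - 5)/(-1 + 3)*(-3) = -5/2*(-3) = 15/2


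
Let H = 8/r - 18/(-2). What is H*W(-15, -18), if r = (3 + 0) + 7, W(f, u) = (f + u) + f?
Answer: -2352/5 ≈ -470.40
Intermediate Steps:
W(f, u) = u + 2*f
r = 10 (r = 3 + 7 = 10)
H = 49/5 (H = 8/10 - 18/(-2) = 8*(⅒) - 18*(-½) = ⅘ + 9 = 49/5 ≈ 9.8000)
H*W(-15, -18) = 49*(-18 + 2*(-15))/5 = 49*(-18 - 30)/5 = (49/5)*(-48) = -2352/5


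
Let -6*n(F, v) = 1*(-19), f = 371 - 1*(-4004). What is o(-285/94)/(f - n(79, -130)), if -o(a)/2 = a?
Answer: 1710/1232857 ≈ 0.0013870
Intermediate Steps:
o(a) = -2*a
f = 4375 (f = 371 + 4004 = 4375)
n(F, v) = 19/6 (n(F, v) = -(-19)/6 = -⅙*(-19) = 19/6)
o(-285/94)/(f - n(79, -130)) = (-(-570)/94)/(4375 - 1*19/6) = (-(-570)/94)/(4375 - 19/6) = (-2*(-285/94))/(26231/6) = (285/47)*(6/26231) = 1710/1232857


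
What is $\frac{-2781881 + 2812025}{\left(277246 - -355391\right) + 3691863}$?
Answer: $\frac{2512}{360375} \approx 0.0069705$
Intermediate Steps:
$\frac{-2781881 + 2812025}{\left(277246 - -355391\right) + 3691863} = \frac{30144}{\left(277246 + \left(-486146 + 841537\right)\right) + 3691863} = \frac{30144}{\left(277246 + 355391\right) + 3691863} = \frac{30144}{632637 + 3691863} = \frac{30144}{4324500} = 30144 \cdot \frac{1}{4324500} = \frac{2512}{360375}$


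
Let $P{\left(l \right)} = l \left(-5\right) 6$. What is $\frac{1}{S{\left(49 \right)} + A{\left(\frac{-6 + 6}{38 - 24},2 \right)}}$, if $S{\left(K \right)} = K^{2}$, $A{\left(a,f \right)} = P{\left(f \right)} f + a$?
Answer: $\frac{1}{2281} \approx 0.0004384$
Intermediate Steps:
$P{\left(l \right)} = - 30 l$ ($P{\left(l \right)} = - 5 l 6 = - 30 l$)
$A{\left(a,f \right)} = a - 30 f^{2}$ ($A{\left(a,f \right)} = - 30 f f + a = - 30 f^{2} + a = a - 30 f^{2}$)
$\frac{1}{S{\left(49 \right)} + A{\left(\frac{-6 + 6}{38 - 24},2 \right)}} = \frac{1}{49^{2} - \left(120 - \frac{-6 + 6}{38 - 24}\right)} = \frac{1}{2401 + \left(\frac{0}{14} - 120\right)} = \frac{1}{2401 + \left(0 \cdot \frac{1}{14} - 120\right)} = \frac{1}{2401 + \left(0 - 120\right)} = \frac{1}{2401 - 120} = \frac{1}{2281}$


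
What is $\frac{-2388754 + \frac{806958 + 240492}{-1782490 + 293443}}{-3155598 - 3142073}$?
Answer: $\frac{1185656008296}{3125842703179} \approx 0.37931$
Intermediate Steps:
$\frac{-2388754 + \frac{806958 + 240492}{-1782490 + 293443}}{-3155598 - 3142073} = \frac{-2388754 + \frac{1047450}{-1489047}}{-6297671} = \left(-2388754 + 1047450 \left(- \frac{1}{1489047}\right)\right) \left(- \frac{1}{6297671}\right) = \left(-2388754 - \frac{349150}{496349}\right) \left(- \frac{1}{6297671}\right) = \left(- \frac{1185656008296}{496349}\right) \left(- \frac{1}{6297671}\right) = \frac{1185656008296}{3125842703179}$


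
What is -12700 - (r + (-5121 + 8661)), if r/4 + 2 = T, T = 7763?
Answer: -47284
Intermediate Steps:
r = 31044 (r = -8 + 4*7763 = -8 + 31052 = 31044)
-12700 - (r + (-5121 + 8661)) = -12700 - (31044 + (-5121 + 8661)) = -12700 - (31044 + 3540) = -12700 - 1*34584 = -12700 - 34584 = -47284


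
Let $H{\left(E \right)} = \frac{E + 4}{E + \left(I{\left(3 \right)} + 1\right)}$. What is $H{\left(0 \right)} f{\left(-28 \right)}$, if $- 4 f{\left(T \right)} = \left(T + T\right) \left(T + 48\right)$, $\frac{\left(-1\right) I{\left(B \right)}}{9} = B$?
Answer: $- \frac{560}{13} \approx -43.077$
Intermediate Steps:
$I{\left(B \right)} = - 9 B$
$f{\left(T \right)} = - \frac{T \left(48 + T\right)}{2}$ ($f{\left(T \right)} = - \frac{\left(T + T\right) \left(T + 48\right)}{4} = - \frac{2 T \left(48 + T\right)}{4} = - \frac{T \left(48 + T\right)}{2}$)
$H{\left(E \right)} = \frac{4 + E}{-26 + E}$ ($H{\left(E \right)} = \frac{E + 4}{E + \left(\left(-9\right) 3 + 1\right)} = \frac{4 + E}{E + \left(-27 + 1\right)} = \frac{4 + E}{E - 26} = \frac{4 + E}{-26 + E}$)
$H{\left(0 \right)} f{\left(-28 \right)} = \frac{4 + 0}{-26 + 0} \left(\left(- \frac{1}{2}\right) \left(-28\right) \left(48 - 28\right)\right) = \frac{1}{-26} \cdot 4 \left(\left(- \frac{1}{2}\right) \left(-28\right) 20\right) = \left(- \frac{1}{26}\right) 4 \cdot 280 = \left(- \frac{2}{13}\right) 280 = - \frac{560}{13}$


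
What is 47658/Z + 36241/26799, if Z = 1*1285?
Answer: 1323756427/34436715 ≈ 38.440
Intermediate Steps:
Z = 1285
47658/Z + 36241/26799 = 47658/1285 + 36241/26799 = 1323756427/34436715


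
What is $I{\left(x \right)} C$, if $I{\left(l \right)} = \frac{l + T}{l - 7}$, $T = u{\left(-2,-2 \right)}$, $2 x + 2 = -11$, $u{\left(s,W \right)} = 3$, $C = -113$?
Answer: $- \frac{791}{27} \approx -29.296$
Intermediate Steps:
$x = - \frac{13}{2}$ ($x = -1 + \frac{1}{2} \left(-11\right) = -1 - \frac{11}{2} = - \frac{13}{2} \approx -6.5$)
$T = 3$
$I{\left(l \right)} = \frac{3 + l}{-7 + l}$ ($I{\left(l \right)} = \frac{l + 3}{l - 7} = \frac{3 + l}{-7 + l}$)
$I{\left(x \right)} C = \frac{3 - \frac{13}{2}}{-7 - \frac{13}{2}} \left(-113\right) = \frac{1}{- \frac{27}{2}} \left(- \frac{7}{2}\right) \left(-113\right) = \left(- \frac{2}{27}\right) \left(- \frac{7}{2}\right) \left(-113\right) = \frac{7}{27} \left(-113\right) = - \frac{791}{27}$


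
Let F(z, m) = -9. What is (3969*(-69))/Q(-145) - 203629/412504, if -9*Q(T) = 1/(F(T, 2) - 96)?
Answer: -106755476460709/412504 ≈ -2.5880e+8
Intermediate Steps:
Q(T) = 1/945 (Q(T) = -1/(9*(-9 - 96)) = -⅑/(-105) = -⅑*(-1/105) = 1/945)
(3969*(-69))/Q(-145) - 203629/412504 = (3969*(-69))/(1/945) - 203629/412504 = -273861*945 - 203629*1/412504 = -258798645 - 203629/412504 = -106755476460709/412504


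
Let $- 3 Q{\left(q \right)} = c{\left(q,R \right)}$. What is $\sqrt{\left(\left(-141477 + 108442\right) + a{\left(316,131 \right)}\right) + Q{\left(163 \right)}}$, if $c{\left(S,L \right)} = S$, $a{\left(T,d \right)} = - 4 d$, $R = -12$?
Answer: $\frac{2 i \sqrt{75630}}{3} \approx 183.34 i$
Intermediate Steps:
$Q{\left(q \right)} = - \frac{q}{3}$
$\sqrt{\left(\left(-141477 + 108442\right) + a{\left(316,131 \right)}\right) + Q{\left(163 \right)}} = \sqrt{\left(\left(-141477 + 108442\right) - 524\right) - \frac{163}{3}} = \sqrt{\left(-33035 - 524\right) - \frac{163}{3}} = \sqrt{-33559 - \frac{163}{3}} = \sqrt{- \frac{100840}{3}} = \frac{2 i \sqrt{75630}}{3}$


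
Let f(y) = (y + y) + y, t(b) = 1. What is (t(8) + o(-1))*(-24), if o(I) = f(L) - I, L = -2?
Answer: 96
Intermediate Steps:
f(y) = 3*y (f(y) = 2*y + y = 3*y)
o(I) = -6 - I (o(I) = 3*(-2) - I = -6 - I)
(t(8) + o(-1))*(-24) = (1 + (-6 - 1*(-1)))*(-24) = (1 + (-6 + 1))*(-24) = (1 - 5)*(-24) = -4*(-24) = 96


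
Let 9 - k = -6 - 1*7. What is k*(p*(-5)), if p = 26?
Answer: -2860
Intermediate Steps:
k = 22 (k = 9 - (-6 - 1*7) = 9 - (-6 - 7) = 9 - 1*(-13) = 9 + 13 = 22)
k*(p*(-5)) = 22*(26*(-5)) = 22*(-130) = -2860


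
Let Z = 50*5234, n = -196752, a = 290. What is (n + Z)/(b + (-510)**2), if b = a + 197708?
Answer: 32474/229049 ≈ 0.14178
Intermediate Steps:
Z = 261700
b = 197998 (b = 290 + 197708 = 197998)
(n + Z)/(b + (-510)**2) = (-196752 + 261700)/(197998 + (-510)**2) = 64948/(197998 + 260100) = 64948/458098 = 64948*(1/458098) = 32474/229049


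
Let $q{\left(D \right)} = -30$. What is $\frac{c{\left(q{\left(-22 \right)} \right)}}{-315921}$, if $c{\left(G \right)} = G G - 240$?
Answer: $- \frac{220}{105307} \approx -0.0020891$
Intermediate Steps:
$c{\left(G \right)} = -240 + G^{2}$ ($c{\left(G \right)} = G^{2} - 240 = -240 + G^{2}$)
$\frac{c{\left(q{\left(-22 \right)} \right)}}{-315921} = \frac{-240 + \left(-30\right)^{2}}{-315921} = \left(-240 + 900\right) \left(- \frac{1}{315921}\right) = 660 \left(- \frac{1}{315921}\right) = - \frac{220}{105307}$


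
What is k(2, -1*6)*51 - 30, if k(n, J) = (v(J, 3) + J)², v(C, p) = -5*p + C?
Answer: 37149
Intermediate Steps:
v(C, p) = C - 5*p
k(n, J) = (-15 + 2*J)² (k(n, J) = ((J - 5*3) + J)² = ((J - 15) + J)² = ((-15 + J) + J)² = (-15 + 2*J)²)
k(2, -1*6)*51 - 30 = (-15 + 2*(-1*6))²*51 - 30 = (-15 + 2*(-6))²*51 - 30 = (-15 - 12)²*51 - 30 = (-27)²*51 - 30 = 729*51 - 30 = 37179 - 30 = 37149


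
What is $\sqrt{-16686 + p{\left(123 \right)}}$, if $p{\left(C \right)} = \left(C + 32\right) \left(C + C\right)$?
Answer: $2 \sqrt{5361} \approx 146.44$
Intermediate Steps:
$p{\left(C \right)} = 2 C \left(32 + C\right)$ ($p{\left(C \right)} = \left(32 + C\right) 2 C = 2 C \left(32 + C\right)$)
$\sqrt{-16686 + p{\left(123 \right)}} = \sqrt{-16686 + 2 \cdot 123 \left(32 + 123\right)} = \sqrt{-16686 + 2 \cdot 123 \cdot 155} = \sqrt{-16686 + 38130} = \sqrt{21444} = 2 \sqrt{5361}$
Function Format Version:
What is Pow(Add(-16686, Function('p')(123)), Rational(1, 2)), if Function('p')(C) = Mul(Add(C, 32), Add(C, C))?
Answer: Mul(2, Pow(5361, Rational(1, 2))) ≈ 146.44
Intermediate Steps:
Function('p')(C) = Mul(2, C, Add(32, C)) (Function('p')(C) = Mul(Add(32, C), Mul(2, C)) = Mul(2, C, Add(32, C)))
Pow(Add(-16686, Function('p')(123)), Rational(1, 2)) = Pow(Add(-16686, Mul(2, 123, Add(32, 123))), Rational(1, 2)) = Pow(Add(-16686, Mul(2, 123, 155)), Rational(1, 2)) = Pow(Add(-16686, 38130), Rational(1, 2)) = Pow(21444, Rational(1, 2)) = Mul(2, Pow(5361, Rational(1, 2)))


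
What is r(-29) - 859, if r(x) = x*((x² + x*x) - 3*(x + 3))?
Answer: -51899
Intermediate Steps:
r(x) = x*(-9 - 3*x + 2*x²) (r(x) = x*((x² + x²) - 3*(3 + x)) = x*(2*x² + (-9 - 3*x)) = x*(-9 - 3*x + 2*x²))
r(-29) - 859 = -29*(-9 - 3*(-29) + 2*(-29)²) - 859 = -29*(-9 + 87 + 2*841) - 859 = -29*(-9 + 87 + 1682) - 859 = -29*1760 - 859 = -51040 - 859 = -51899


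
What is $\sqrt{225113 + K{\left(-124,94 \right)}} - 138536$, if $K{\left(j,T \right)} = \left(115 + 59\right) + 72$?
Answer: $-138536 + \sqrt{225359} \approx -1.3806 \cdot 10^{5}$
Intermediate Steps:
$K{\left(j,T \right)} = 246$ ($K{\left(j,T \right)} = 174 + 72 = 246$)
$\sqrt{225113 + K{\left(-124,94 \right)}} - 138536 = \sqrt{225113 + 246} - 138536 = \sqrt{225359} - 138536 = -138536 + \sqrt{225359}$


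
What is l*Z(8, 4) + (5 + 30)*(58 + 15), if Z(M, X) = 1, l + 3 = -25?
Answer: 2527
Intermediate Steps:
l = -28 (l = -3 - 25 = -28)
l*Z(8, 4) + (5 + 30)*(58 + 15) = -28*1 + (5 + 30)*(58 + 15) = -28 + 35*73 = -28 + 2555 = 2527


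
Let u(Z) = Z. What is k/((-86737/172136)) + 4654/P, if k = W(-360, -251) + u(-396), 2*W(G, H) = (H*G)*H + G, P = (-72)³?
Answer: 52045497799403455/2312457984 ≈ 2.2507e+7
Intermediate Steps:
P = -373248
W(G, H) = G/2 + G*H²/2 (W(G, H) = ((H*G)*H + G)/2 = ((G*H)*H + G)/2 = (G*H² + G)/2 = (G + G*H²)/2 = G/2 + G*H²/2)
k = -11340756 (k = (½)*(-360)*(1 + (-251)²) - 396 = (½)*(-360)*(1 + 63001) - 396 = (½)*(-360)*63002 - 396 = -11340360 - 396 = -11340756)
k/((-86737/172136)) + 4654/P = -11340756/((-86737/172136)) + 4654/(-373248) = -11340756/((-86737*1/172136)) + 4654*(-1/373248) = -11340756/(-86737/172136) - 2327/186624 = -11340756*(-172136/86737) - 2327/186624 = 278878910688/12391 - 2327/186624 = 52045497799403455/2312457984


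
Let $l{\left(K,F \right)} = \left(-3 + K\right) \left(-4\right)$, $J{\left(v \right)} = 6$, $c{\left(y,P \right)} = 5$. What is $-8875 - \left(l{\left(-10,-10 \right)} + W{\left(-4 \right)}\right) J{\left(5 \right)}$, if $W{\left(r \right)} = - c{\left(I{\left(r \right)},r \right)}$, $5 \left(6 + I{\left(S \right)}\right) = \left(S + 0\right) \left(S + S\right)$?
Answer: $-9157$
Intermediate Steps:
$I{\left(S \right)} = -6 + \frac{2 S^{2}}{5}$ ($I{\left(S \right)} = -6 + \frac{\left(S + 0\right) \left(S + S\right)}{5} = -6 + \frac{S 2 S}{5} = -6 + \frac{2 S^{2}}{5}$)
$W{\left(r \right)} = -5$ ($W{\left(r \right)} = \left(-1\right) 5 = -5$)
$l{\left(K,F \right)} = 12 - 4 K$
$-8875 - \left(l{\left(-10,-10 \right)} + W{\left(-4 \right)}\right) J{\left(5 \right)} = -8875 - \left(\left(12 - -40\right) - 5\right) 6 = -8875 - \left(\left(12 + 40\right) - 5\right) 6 = -8875 - \left(52 - 5\right) 6 = -8875 - 47 \cdot 6 = -8875 - 282 = -9157$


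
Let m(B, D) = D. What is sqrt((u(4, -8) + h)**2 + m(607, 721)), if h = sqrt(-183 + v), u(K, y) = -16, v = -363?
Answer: sqrt(431 - 32*I*sqrt(546)) ≈ 25.437 - 14.698*I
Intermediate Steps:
h = I*sqrt(546) (h = sqrt(-183 - 363) = sqrt(-546) = I*sqrt(546) ≈ 23.367*I)
sqrt((u(4, -8) + h)**2 + m(607, 721)) = sqrt((-16 + I*sqrt(546))**2 + 721) = sqrt(721 + (-16 + I*sqrt(546))**2)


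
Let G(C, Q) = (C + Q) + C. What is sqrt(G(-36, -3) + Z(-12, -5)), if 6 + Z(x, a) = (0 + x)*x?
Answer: 3*sqrt(7) ≈ 7.9373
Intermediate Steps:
G(C, Q) = Q + 2*C
Z(x, a) = -6 + x**2 (Z(x, a) = -6 + (0 + x)*x = -6 + x*x = -6 + x**2)
sqrt(G(-36, -3) + Z(-12, -5)) = sqrt((-3 + 2*(-36)) + (-6 + (-12)**2)) = sqrt((-3 - 72) + (-6 + 144)) = sqrt(-75 + 138) = sqrt(63) = 3*sqrt(7)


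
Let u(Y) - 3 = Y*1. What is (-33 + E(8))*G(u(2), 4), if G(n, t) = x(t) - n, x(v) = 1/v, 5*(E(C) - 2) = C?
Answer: 2793/20 ≈ 139.65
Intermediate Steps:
E(C) = 2 + C/5
u(Y) = 3 + Y (u(Y) = 3 + Y*1 = 3 + Y)
x(v) = 1/v
G(n, t) = 1/t - n
(-33 + E(8))*G(u(2), 4) = (-33 + (2 + (1/5)*8))*(1/4 - (3 + 2)) = (-33 + (2 + 8/5))*(1/4 - 1*5) = (-33 + 18/5)*(1/4 - 5) = -147/5*(-19/4) = 2793/20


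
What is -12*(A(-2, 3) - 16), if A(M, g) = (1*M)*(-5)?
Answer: 72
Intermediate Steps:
A(M, g) = -5*M (A(M, g) = M*(-5) = -5*M)
-12*(A(-2, 3) - 16) = -12*(-5*(-2) - 16) = -12*(10 - 16) = -12*(-6) = 72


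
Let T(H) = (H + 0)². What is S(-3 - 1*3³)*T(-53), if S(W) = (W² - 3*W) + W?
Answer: 2696640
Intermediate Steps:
S(W) = W² - 2*W
T(H) = H²
S(-3 - 1*3³)*T(-53) = ((-3 - 1*3³)*(-2 + (-3 - 1*3³)))*(-53)² = ((-3 - 1*27)*(-2 + (-3 - 1*27)))*2809 = ((-3 - 27)*(-2 + (-3 - 27)))*2809 = -30*(-2 - 30)*2809 = -30*(-32)*2809 = 960*2809 = 2696640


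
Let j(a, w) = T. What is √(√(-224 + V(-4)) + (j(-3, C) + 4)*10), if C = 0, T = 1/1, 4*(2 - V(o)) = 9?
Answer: √(200 + 2*I*√897)/2 ≈ 7.1482 + 1.0475*I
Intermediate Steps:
V(o) = -¼ (V(o) = 2 - ¼*9 = 2 - 9/4 = -¼)
T = 1
j(a, w) = 1
√(√(-224 + V(-4)) + (j(-3, C) + 4)*10) = √(√(-224 - ¼) + (1 + 4)*10) = √(√(-897/4) + 5*10) = √(I*√897/2 + 50) = √(50 + I*√897/2)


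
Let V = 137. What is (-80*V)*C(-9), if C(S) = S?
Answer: 98640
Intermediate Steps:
(-80*V)*C(-9) = -80*137*(-9) = -10960*(-9) = 98640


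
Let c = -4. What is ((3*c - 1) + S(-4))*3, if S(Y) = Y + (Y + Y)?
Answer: -75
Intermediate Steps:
S(Y) = 3*Y (S(Y) = Y + 2*Y = 3*Y)
((3*c - 1) + S(-4))*3 = ((3*(-4) - 1) + 3*(-4))*3 = ((-12 - 1) - 12)*3 = (-13 - 12)*3 = -25*3 = -75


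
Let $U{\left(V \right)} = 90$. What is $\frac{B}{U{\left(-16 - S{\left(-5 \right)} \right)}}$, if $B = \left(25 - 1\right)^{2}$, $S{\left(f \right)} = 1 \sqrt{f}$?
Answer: $\frac{32}{5} \approx 6.4$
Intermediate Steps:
$S{\left(f \right)} = \sqrt{f}$
$B = 576$ ($B = 24^{2} = 576$)
$\frac{B}{U{\left(-16 - S{\left(-5 \right)} \right)}} = \frac{576}{90} = 576 \cdot \frac{1}{90} = \frac{32}{5}$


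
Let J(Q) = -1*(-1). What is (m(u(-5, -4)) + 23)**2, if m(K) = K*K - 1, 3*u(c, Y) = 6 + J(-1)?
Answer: 61009/81 ≈ 753.20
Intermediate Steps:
J(Q) = 1
u(c, Y) = 7/3 (u(c, Y) = (6 + 1)/3 = (1/3)*7 = 7/3)
m(K) = -1 + K**2 (m(K) = K**2 - 1 = -1 + K**2)
(m(u(-5, -4)) + 23)**2 = ((-1 + (7/3)**2) + 23)**2 = ((-1 + 49/9) + 23)**2 = (40/9 + 23)**2 = (247/9)**2 = 61009/81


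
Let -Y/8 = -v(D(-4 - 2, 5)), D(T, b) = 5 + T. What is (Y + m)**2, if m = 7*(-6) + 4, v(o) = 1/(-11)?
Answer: 181476/121 ≈ 1499.8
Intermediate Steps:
v(o) = -1/11
m = -38 (m = -42 + 4 = -38)
Y = -8/11 (Y = -(-8)*(-1)/11 = -8*1/11 = -8/11 ≈ -0.72727)
(Y + m)**2 = (-8/11 - 38)**2 = (-426/11)**2 = 181476/121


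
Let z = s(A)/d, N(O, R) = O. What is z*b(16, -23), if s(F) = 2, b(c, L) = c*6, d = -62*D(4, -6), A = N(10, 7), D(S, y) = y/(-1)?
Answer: -16/31 ≈ -0.51613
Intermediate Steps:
D(S, y) = -y (D(S, y) = y*(-1) = -y)
A = 10
d = -372 (d = -(-62)*(-6) = -62*6 = -372)
b(c, L) = 6*c
z = -1/186 (z = 2/(-372) = 2*(-1/372) = -1/186 ≈ -0.0053763)
z*b(16, -23) = -16/31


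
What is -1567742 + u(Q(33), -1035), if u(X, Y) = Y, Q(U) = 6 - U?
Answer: -1568777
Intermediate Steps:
-1567742 + u(Q(33), -1035) = -1567742 - 1035 = -1568777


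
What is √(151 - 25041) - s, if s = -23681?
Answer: 23681 + I*√24890 ≈ 23681.0 + 157.77*I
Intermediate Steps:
√(151 - 25041) - s = √(151 - 25041) - 1*(-23681) = √(-24890) + 23681 = I*√24890 + 23681 = 23681 + I*√24890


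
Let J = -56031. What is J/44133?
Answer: -18677/14711 ≈ -1.2696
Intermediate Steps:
J/44133 = -56031/44133 = -56031*1/44133 = -18677/14711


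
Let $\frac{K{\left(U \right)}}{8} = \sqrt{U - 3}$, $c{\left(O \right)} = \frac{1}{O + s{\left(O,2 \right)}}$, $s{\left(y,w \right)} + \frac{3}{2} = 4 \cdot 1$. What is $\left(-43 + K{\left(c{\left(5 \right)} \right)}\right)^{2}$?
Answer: $\frac{24983}{15} - \frac{688 i \sqrt{645}}{15} \approx 1665.5 - 1164.9 i$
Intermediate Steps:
$s{\left(y,w \right)} = \frac{5}{2}$ ($s{\left(y,w \right)} = - \frac{3}{2} + 4 \cdot 1 = - \frac{3}{2} + 4 = \frac{5}{2}$)
$c{\left(O \right)} = \frac{1}{\frac{5}{2} + O}$ ($c{\left(O \right)} = \frac{1}{O + \frac{5}{2}} = \frac{1}{\frac{5}{2} + O}$)
$K{\left(U \right)} = 8 \sqrt{-3 + U}$ ($K{\left(U \right)} = 8 \sqrt{U - 3} = 8 \sqrt{-3 + U}$)
$\left(-43 + K{\left(c{\left(5 \right)} \right)}\right)^{2} = \left(-43 + 8 \sqrt{-3 + \frac{2}{5 + 2 \cdot 5}}\right)^{2} = \left(-43 + 8 \sqrt{-3 + \frac{2}{5 + 10}}\right)^{2} = \left(-43 + 8 \sqrt{-3 + \frac{2}{15}}\right)^{2} = \left(-43 + 8 \sqrt{- \frac{43}{15}}\right)^{2} = \left(-43 + 8 \frac{i \sqrt{645}}{15}\right)^{2} = \left(-43 + \frac{8 i \sqrt{645}}{15}\right)^{2}$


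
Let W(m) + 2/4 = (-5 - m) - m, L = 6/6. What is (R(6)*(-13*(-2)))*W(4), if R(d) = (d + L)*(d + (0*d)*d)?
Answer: -14742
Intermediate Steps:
L = 1 (L = 6*(⅙) = 1)
W(m) = -11/2 - 2*m (W(m) = -½ + ((-5 - m) - m) = -½ + (-5 - 2*m) = -11/2 - 2*m)
R(d) = d*(1 + d) (R(d) = (d + 1)*(d + (0*d)*d) = (1 + d)*(d + 0*d) = (1 + d)*(d + 0) = (1 + d)*d = d*(1 + d))
(R(6)*(-13*(-2)))*W(4) = ((6*(1 + 6))*(-13*(-2)))*(-11/2 - 2*4) = ((6*7)*26)*(-11/2 - 8) = (42*26)*(-27/2) = 1092*(-27/2) = -14742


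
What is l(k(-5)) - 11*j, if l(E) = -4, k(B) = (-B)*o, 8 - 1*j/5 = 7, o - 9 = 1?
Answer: -59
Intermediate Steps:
o = 10 (o = 9 + 1 = 10)
j = 5 (j = 40 - 5*7 = 40 - 35 = 5)
k(B) = -10*B (k(B) = -B*10 = -10*B)
l(k(-5)) - 11*j = -4 - 11*5 = -4 - 55 = -59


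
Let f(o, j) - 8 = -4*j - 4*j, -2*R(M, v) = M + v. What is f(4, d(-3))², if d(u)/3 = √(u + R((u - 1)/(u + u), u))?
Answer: 16*(2 - I*√66)² ≈ -992.0 - 519.94*I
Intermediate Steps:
R(M, v) = -M/2 - v/2 (R(M, v) = -(M + v)/2 = -M/2 - v/2)
d(u) = 3*√(u/2 - (-1 + u)/(4*u)) (d(u) = 3*√(u + (-(u - 1)/(2*(u + u)) - u/2)) = 3*√(u + (-(-1 + u)/(2*(2*u)) - u/2)) = 3*√(u + (-(-1 + u)*1/(2*u)/2 - u/2)) = 3*√(u + (-(-1 + u)/(4*u) - u/2)) = 3*√(u + (-u/2 - (-1 + u)/(4*u))) = 3*√(u/2 - (-1 + u)/(4*u)))
f(o, j) = 8 - 8*j (f(o, j) = 8 + (-4*j - 4*j) = 8 - 8*j)
f(4, d(-3))² = (8 - 12*√(-1 + 1/(-3) + 2*(-3)))² = (8 - 12*√(-1 - ⅓ - 6))² = (8 - 12*√(-22/3))² = (8 - 12*I*√66/3)² = (8 - 4*I*√66)²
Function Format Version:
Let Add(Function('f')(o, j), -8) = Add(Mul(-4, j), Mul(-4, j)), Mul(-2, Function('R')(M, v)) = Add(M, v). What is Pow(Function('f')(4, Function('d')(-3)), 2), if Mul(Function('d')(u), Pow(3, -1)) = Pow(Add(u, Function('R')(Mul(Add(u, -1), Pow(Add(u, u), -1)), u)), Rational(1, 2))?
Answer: Mul(16, Pow(Add(2, Mul(-1, I, Pow(66, Rational(1, 2)))), 2)) ≈ Add(-992.00, Mul(-519.94, I))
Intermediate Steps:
Function('R')(M, v) = Add(Mul(Rational(-1, 2), M), Mul(Rational(-1, 2), v)) (Function('R')(M, v) = Mul(Rational(-1, 2), Add(M, v)) = Add(Mul(Rational(-1, 2), M), Mul(Rational(-1, 2), v)))
Function('d')(u) = Mul(3, Pow(Add(Mul(Rational(1, 2), u), Mul(Rational(-1, 4), Pow(u, -1), Add(-1, u))), Rational(1, 2))) (Function('d')(u) = Mul(3, Pow(Add(u, Add(Mul(Rational(-1, 2), Mul(Add(u, -1), Pow(Add(u, u), -1))), Mul(Rational(-1, 2), u))), Rational(1, 2))) = Mul(3, Pow(Add(u, Add(Mul(Rational(-1, 2), Mul(Add(-1, u), Pow(Mul(2, u), -1))), Mul(Rational(-1, 2), u))), Rational(1, 2))) = Mul(3, Pow(Add(u, Add(Mul(Rational(-1, 2), Mul(Add(-1, u), Mul(Rational(1, 2), Pow(u, -1)))), Mul(Rational(-1, 2), u))), Rational(1, 2))) = Mul(3, Pow(Add(u, Add(Mul(Rational(-1, 2), Mul(Rational(1, 2), Pow(u, -1), Add(-1, u))), Mul(Rational(-1, 2), u))), Rational(1, 2))) = Mul(3, Pow(Add(u, Add(Mul(Rational(-1, 4), Pow(u, -1), Add(-1, u)), Mul(Rational(-1, 2), u))), Rational(1, 2))) = Mul(3, Pow(Add(u, Add(Mul(Rational(-1, 2), u), Mul(Rational(-1, 4), Pow(u, -1), Add(-1, u)))), Rational(1, 2))) = Mul(3, Pow(Add(Mul(Rational(1, 2), u), Mul(Rational(-1, 4), Pow(u, -1), Add(-1, u))), Rational(1, 2))))
Function('f')(o, j) = Add(8, Mul(-8, j)) (Function('f')(o, j) = Add(8, Add(Mul(-4, j), Mul(-4, j))) = Add(8, Mul(-8, j)))
Pow(Function('f')(4, Function('d')(-3)), 2) = Pow(Add(8, Mul(-8, Mul(Rational(3, 2), Pow(Add(-1, Pow(-3, -1), Mul(2, -3)), Rational(1, 2))))), 2) = Pow(Add(8, Mul(-8, Mul(Rational(3, 2), Pow(Add(-1, Rational(-1, 3), -6), Rational(1, 2))))), 2) = Pow(Add(8, Mul(-8, Mul(Rational(3, 2), Pow(Rational(-22, 3), Rational(1, 2))))), 2) = Pow(Add(8, Mul(-8, Mul(Rational(3, 2), Mul(Rational(1, 3), I, Pow(66, Rational(1, 2)))))), 2) = Pow(Add(8, Mul(-8, Mul(Rational(1, 2), I, Pow(66, Rational(1, 2))))), 2) = Pow(Add(8, Mul(-4, I, Pow(66, Rational(1, 2)))), 2)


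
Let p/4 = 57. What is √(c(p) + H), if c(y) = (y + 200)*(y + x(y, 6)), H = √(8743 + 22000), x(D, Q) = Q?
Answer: √(100152 + √30743) ≈ 316.75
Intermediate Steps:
p = 228 (p = 4*57 = 228)
H = √30743 ≈ 175.34
c(y) = (6 + y)*(200 + y) (c(y) = (y + 200)*(y + 6) = (200 + y)*(6 + y) = (6 + y)*(200 + y))
√(c(p) + H) = √((1200 + 228² + 206*228) + √30743) = √((1200 + 51984 + 46968) + √30743) = √(100152 + √30743)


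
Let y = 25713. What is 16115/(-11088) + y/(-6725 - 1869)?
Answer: -19254457/4331376 ≈ -4.4453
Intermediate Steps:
16115/(-11088) + y/(-6725 - 1869) = 16115/(-11088) + 25713/(-6725 - 1869) = 16115*(-1/11088) + 25713/(-8594) = -1465/1008 + 25713*(-1/8594) = -1465/1008 - 25713/8594 = -19254457/4331376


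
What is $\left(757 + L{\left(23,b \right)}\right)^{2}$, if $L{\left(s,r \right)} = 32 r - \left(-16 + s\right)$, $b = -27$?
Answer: $12996$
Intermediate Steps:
$L{\left(s,r \right)} = 16 - s + 32 r$
$\left(757 + L{\left(23,b \right)}\right)^{2} = \left(757 + \left(16 - 23 + 32 \left(-27\right)\right)\right)^{2} = \left(757 - 871\right)^{2} = \left(-114\right)^{2} = 12996$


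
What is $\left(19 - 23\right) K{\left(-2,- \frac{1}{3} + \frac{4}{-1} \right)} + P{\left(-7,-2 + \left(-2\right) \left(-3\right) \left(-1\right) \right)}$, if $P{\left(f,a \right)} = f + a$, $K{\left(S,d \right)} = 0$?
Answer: $-15$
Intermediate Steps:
$P{\left(f,a \right)} = a + f$
$\left(19 - 23\right) K{\left(-2,- \frac{1}{3} + \frac{4}{-1} \right)} + P{\left(-7,-2 + \left(-2\right) \left(-3\right) \left(-1\right) \right)} = \left(19 - 23\right) 0 + \left(\left(-2 + \left(-2\right) \left(-3\right) \left(-1\right)\right) - 7\right) = \left(19 - 23\right) 0 + \left(\left(-2 + 6 \left(-1\right)\right) - 7\right) = \left(-4\right) 0 - 15 = 0 - 15 = -15$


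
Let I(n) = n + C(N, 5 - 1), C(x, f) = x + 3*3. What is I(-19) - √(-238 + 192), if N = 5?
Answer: -5 - I*√46 ≈ -5.0 - 6.7823*I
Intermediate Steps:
C(x, f) = 9 + x (C(x, f) = x + 9 = 9 + x)
I(n) = 14 + n (I(n) = n + (9 + 5) = n + 14 = 14 + n)
I(-19) - √(-238 + 192) = (14 - 19) - √(-238 + 192) = -5 - √(-46) = -5 - I*√46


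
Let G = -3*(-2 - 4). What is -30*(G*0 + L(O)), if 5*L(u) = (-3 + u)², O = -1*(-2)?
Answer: -6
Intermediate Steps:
O = 2
G = 18 (G = -3*(-6) = 18)
L(u) = (-3 + u)²/5
-30*(G*0 + L(O)) = -30*(18*0 + (-3 + 2)²/5) = -30*(0 + (⅕)*(-1)²) = -30*(0 + (⅕)*1) = -30*(0 + ⅕) = -30*⅕ = -6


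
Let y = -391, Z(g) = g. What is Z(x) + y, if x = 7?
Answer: -384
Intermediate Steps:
Z(x) + y = 7 - 391 = -384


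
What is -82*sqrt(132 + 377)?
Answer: -82*sqrt(509) ≈ -1850.0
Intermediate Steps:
-82*sqrt(132 + 377) = -82*sqrt(509)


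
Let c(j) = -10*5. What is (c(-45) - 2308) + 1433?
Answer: -925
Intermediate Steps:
c(j) = -50
(c(-45) - 2308) + 1433 = (-50 - 2308) + 1433 = -2358 + 1433 = -925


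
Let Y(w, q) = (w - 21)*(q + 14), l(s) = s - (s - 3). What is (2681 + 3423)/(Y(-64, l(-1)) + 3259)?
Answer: 3052/907 ≈ 3.3649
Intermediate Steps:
l(s) = 3 (l(s) = s - (-3 + s) = s + (3 - s) = 3)
Y(w, q) = (-21 + w)*(14 + q)
(2681 + 3423)/(Y(-64, l(-1)) + 3259) = (2681 + 3423)/((-294 - 21*3 + 14*(-64) + 3*(-64)) + 3259) = 6104/((-294 - 63 - 896 - 192) + 3259) = 6104/(-1445 + 3259) = 6104/1814 = 6104*(1/1814) = 3052/907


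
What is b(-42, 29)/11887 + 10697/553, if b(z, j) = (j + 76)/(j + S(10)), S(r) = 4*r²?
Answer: 18183218532/940012073 ≈ 19.344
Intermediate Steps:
b(z, j) = (76 + j)/(400 + j) (b(z, j) = (j + 76)/(j + 4*10²) = (76 + j)/(j + 4*100) = (76 + j)/(j + 400) = (76 + j)/(400 + j))
b(-42, 29)/11887 + 10697/553 = ((76 + 29)/(400 + 29))/11887 + 10697/553 = (105/429)*(1/11887) + 10697*(1/553) = ((1/429)*105)*(1/11887) + 10697/553 = (35/143)*(1/11887) + 10697/553 = 35/1699841 + 10697/553 = 18183218532/940012073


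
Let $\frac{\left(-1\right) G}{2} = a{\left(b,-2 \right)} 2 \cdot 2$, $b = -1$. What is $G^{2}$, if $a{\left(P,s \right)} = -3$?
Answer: $576$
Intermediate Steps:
$G = 24$ ($G = - 2 \left(-3\right) 2 \cdot 2 = - 2 \left(\left(-6\right) 2\right) = \left(-2\right) \left(-12\right) = 24$)
$G^{2} = 24^{2} = 576$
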